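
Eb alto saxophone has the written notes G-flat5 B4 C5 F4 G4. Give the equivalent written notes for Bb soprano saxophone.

Cb5 E4 F4 Bb3 C4

First find concert pitch: the Eb alto saxophone sounds a major sixth below written, so G-flat5 B4 C5 F4 G4 sounds Bbb4 D4 Eb4 Ab3 Bb3.
Then write for Bb soprano saxophone: it sounds a major second below written, so the part must be a major second above concert.
Bbb4 → Cb5
D4 → E4
Eb4 → F4
Ab3 → Bb3
Bb3 → C4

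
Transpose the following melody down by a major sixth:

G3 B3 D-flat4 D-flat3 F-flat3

G3 down a major sixth is Bb2.
A major sixth down from B3 gives D3.
Db4 down a major sixth is Fb3.
Db3 down a major sixth is Fb2.
Fb3: a sixth down reaches A, and 9 semitones makes it Abb2.

Bb2 D3 Fb3 Fb2 Abb2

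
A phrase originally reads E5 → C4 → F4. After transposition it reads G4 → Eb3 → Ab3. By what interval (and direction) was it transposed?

From E5 to G4 is 6 letter names — a sixth of some quality.
G4 to E5 is 9 semitones, which makes it a major sixth; the second version is lower, so the direction is down.
Checking another pair — F4 → Ab3 — gives the same interval.

down a major sixth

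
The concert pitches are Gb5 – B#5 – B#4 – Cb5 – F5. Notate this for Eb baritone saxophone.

Written C4 sounds as Eb2 on the Eb baritone saxophone, so concert pitches are written a major thirteenth up.
Gb5 → Eb7
B#5 → G##7
B#4 → G##6
Cb5 → Ab6
F5 → D7

Eb7 G##7 G##6 Ab6 D7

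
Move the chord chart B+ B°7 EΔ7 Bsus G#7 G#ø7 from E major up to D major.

E major up to D major is a minor seventh; each chord root moves by that interval while the quality stays the same.
B+: root B up a minor seventh → A, giving A+.
B°7: root B up a minor seventh → A, giving A°7.
EΔ7: root E up a minor seventh → D, giving DΔ7.
Bsus: root B up a minor seventh → A, giving Asus.
G#7: root G# up a minor seventh → F#, giving F#7.
G#ø7: root G# up a minor seventh → F#, giving F#ø7.

A+ A°7 DΔ7 Asus F#7 F#ø7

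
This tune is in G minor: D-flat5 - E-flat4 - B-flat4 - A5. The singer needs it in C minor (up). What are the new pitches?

G minor to C minor up is a perfect fourth, so every note moves up by that interval.
Db5 → Gb5
Eb4 → Ab4
Bb4 → Eb5
A5 → D6

Gb5 Ab4 Eb5 D6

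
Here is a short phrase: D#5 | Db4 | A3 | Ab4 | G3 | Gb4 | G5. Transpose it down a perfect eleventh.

A#3 Ab2 E2 Eb3 D2 Db3 D4

A perfect eleventh down from D#5 gives A#3.
Db4 down a perfect eleventh is Ab2.
A3 down a perfect eleventh is E2.
A perfect eleventh down from Ab4 gives Eb3.
G3 down a perfect eleventh is D2.
A perfect eleventh down from Gb4 gives Db3.
G5 down a perfect eleventh is D4.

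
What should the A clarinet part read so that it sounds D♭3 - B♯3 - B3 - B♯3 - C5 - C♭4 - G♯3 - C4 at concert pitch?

The A clarinet sounds a minor third below written, so the written part must be a minor third above concert — transpose each note up.
Db3 → Fb3
B#3 → D#4
B3 → D4
B#3 → D#4
C5 → Eb5
Cb4 → Ebb4
G#3 → B3
C4 → Eb4

Fb3 D#4 D4 D#4 Eb5 Ebb4 B3 Eb4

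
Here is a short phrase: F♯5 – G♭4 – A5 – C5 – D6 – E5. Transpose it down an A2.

Eb5 Fbb4 Gb5 Bbb4 Cb6 Db5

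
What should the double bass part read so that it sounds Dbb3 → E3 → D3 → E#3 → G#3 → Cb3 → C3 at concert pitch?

Dbb4 E4 D4 E#4 G#4 Cb4 C4

Written C4 sounds as C3 on the double bass, so concert pitches are written a perfect octave up.
Dbb3 to Dbb4
E3 to E4
D3 to D4
E#3 to E#4
G#3 to G#4
Cb3 to Cb4
C3 to C4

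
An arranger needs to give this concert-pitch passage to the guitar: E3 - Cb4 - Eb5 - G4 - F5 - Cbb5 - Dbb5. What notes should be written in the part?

Written C4 sounds as C3 on the guitar, so concert pitches are written a perfect octave up.
E3 gives E4
Cb4 gives Cb5
Eb5 gives Eb6
G4 gives G5
F5 gives F6
Cbb5 gives Cbb6
Dbb5 gives Dbb6

E4 Cb5 Eb6 G5 F6 Cbb6 Dbb6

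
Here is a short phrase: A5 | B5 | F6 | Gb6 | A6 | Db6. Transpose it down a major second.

A5 -> G5
B5 -> A5
F6 -> Eb6
Gb6 -> Fb6
A6 -> G6
Db6 -> Cb6

G5 A5 Eb6 Fb6 G6 Cb6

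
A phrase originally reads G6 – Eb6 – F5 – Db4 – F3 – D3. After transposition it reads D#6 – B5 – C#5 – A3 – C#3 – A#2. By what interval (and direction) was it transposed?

From G6 to D#6 is 4 letter names — a fourth of some quality.
D#6 to G6 is 4 semitones, which makes it a diminished fourth; the second version is lower, so the direction is down.
Checking another pair — D3 → A#2 — gives the same interval.

down a diminished fourth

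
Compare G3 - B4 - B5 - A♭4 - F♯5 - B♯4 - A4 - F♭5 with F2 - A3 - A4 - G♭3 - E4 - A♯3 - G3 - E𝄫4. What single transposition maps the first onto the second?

down a major ninth

Take the first pair: G3 → F2. G to F spans 9 letter names, so the interval is some kind of ninth.
F2 to G3 is 14 semitones, which makes it a major ninth; the second version is lower, so the direction is down.
Checking another pair — Fb5 → Ebb4 — gives the same interval.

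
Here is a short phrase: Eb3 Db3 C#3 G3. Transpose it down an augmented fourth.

An augmented fourth down from Eb3 gives Bbb2.
An augmented fourth down from Db3 gives Abb2.
C#3 down an augmented fourth is G2.
An augmented fourth down from G3 gives Db3.

Bbb2 Abb2 G2 Db3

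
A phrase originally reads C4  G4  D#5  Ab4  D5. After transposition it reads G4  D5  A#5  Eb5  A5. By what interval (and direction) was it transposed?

Take the first pair: C4 → G4. C to G spans 5 letter names, so the interval is some kind of fifth.
C4 to G4 is 7 semitones, which makes it a perfect fifth; the second version is higher, so the direction is up.
Checking another pair — D5 → A5 — gives the same interval.

up a perfect fifth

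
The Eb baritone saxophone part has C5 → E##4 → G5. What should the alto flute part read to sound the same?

Ab3 C##3 Eb4

First find concert pitch: the Eb baritone saxophone sounds a major thirteenth below written, so C5 E##4 G5 sounds Eb3 G##2 Bb3.
Then write for alto flute: it sounds a perfect fourth below written, so the part must be a perfect fourth above concert.
Eb3 → Ab3
G##2 → C##3
Bb3 → Eb4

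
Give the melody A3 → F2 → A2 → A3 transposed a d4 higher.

A3 -> Db4
F2 -> Bbb2
A2 -> Db3
A3 -> Db4

Db4 Bbb2 Db3 Db4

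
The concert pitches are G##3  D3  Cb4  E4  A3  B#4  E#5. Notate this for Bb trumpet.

Written C4 sounds as Bb3 on the Bb trumpet, so concert pitches are written a major second up.
G##3 becomes A##3
D3 becomes E3
Cb4 becomes Db4
E4 becomes F#4
A3 becomes B3
B#4 becomes C##5
E#5 becomes F##5

A##3 E3 Db4 F#4 B3 C##5 F##5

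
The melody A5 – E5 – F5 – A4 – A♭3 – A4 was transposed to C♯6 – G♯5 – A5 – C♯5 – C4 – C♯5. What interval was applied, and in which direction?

From A5 to C#6 is 3 letter names — a third of some quality.
A5 to C#6 is 4 semitones, which makes it a major third; the second version is higher, so the direction is up.
Checking another pair — A4 → C#5 — gives the same interval.

up a major third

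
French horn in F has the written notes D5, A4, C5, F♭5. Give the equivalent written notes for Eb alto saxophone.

E5 B4 D5 Gb5

First find concert pitch: the French horn in F sounds a perfect fifth below written, so D5 A4 C5 F♭5 sounds G4 D4 F4 Bbb4.
Then write for Eb alto saxophone: it sounds a major sixth below written, so the part must be a major sixth above concert.
G4 → E5
D4 → B4
F4 → D5
Bbb4 → Gb5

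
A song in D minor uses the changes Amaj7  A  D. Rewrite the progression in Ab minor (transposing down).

Ebmaj7 Eb Ab

D minor down to Ab minor is an augmented fourth; each chord root moves by that interval while the quality stays the same.
Amaj7: root A down an augmented fourth → Eb, giving Ebmaj7.
A: root A down an augmented fourth → Eb, giving Eb.
D: root D down an augmented fourth → Ab, giving Ab.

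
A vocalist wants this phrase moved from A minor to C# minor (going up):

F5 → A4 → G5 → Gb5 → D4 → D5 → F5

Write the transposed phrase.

A5 C#5 B5 Bb5 F#4 F#5 A5

A minor to C# minor up is a major third, so every note moves up by that interval.
F5 becomes A5
A4 becomes C#5
G5 becomes B5
Gb5 becomes Bb5
D4 becomes F#4
D5 becomes F#5
F5 becomes A5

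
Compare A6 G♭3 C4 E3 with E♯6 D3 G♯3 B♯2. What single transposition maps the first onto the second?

Take the first pair: A6 → E#6. A to E spans 4 letter names, so the interval is some kind of fourth.
E#6 to A6 is 4 semitones, which makes it a diminished fourth; the second version is lower, so the direction is down.
Checking another pair — E3 → B#2 — gives the same interval.

down a diminished fourth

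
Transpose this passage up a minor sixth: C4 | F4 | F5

A minor sixth up from C4 gives Ab4.
F4 up a minor sixth is Db5.
A minor sixth up from F5 gives Db6.

Ab4 Db5 Db6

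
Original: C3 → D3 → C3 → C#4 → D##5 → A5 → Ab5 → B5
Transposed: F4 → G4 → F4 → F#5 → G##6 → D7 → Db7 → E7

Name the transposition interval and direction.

From C3 to F4 is 11 letter names — an eleventh of some quality.
C3 to F4 is 17 semitones, which makes it a perfect eleventh; the second version is higher, so the direction is up.
Checking another pair — B5 → E7 — gives the same interval.

up a perfect eleventh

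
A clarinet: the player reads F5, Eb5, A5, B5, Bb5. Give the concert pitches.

D5 C5 F#5 G#5 G5

Written C4 on the A clarinet sounds as A3, a minor third lower; apply that shift to every note.
F5 gives D5
Eb5 gives C5
A5 gives F#5
B5 gives G#5
Bb5 gives G5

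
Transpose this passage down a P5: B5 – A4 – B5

E5 D4 E5

B5 becomes E5
A4 becomes D4
B5 becomes E5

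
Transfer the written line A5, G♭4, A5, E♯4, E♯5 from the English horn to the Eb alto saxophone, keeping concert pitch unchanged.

B5 Ab4 B5 F##4 F##5

First find concert pitch: the English horn sounds a perfect fifth below written, so A5 G♭4 A5 E♯4 E♯5 sounds D5 Cb4 D5 A#3 A#4.
Then write for Eb alto saxophone: it sounds a major sixth below written, so the part must be a major sixth above concert.
D5 → B5
Cb4 → Ab4
D5 → B5
A#3 → F##4
A#4 → F##5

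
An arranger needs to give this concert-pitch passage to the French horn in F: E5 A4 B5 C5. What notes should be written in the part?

B5 E5 F#6 G5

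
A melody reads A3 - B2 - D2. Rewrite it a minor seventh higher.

G4 A3 C3

A minor seventh up from A3 gives G4.
B2 up a minor seventh is A3.
D2: a seventh up reaches C, and 10 semitones makes it C3.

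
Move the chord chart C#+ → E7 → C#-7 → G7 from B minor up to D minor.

E+ G7 E-7 Bb7

B minor up to D minor is a minor third; each chord root moves by that interval while the quality stays the same.
C#+: root C# up a minor third → E, giving E+.
E7: root E up a minor third → G, giving G7.
C#-7: root C# up a minor third → E, giving E-7.
G7: root G up a minor third → Bb, giving Bb7.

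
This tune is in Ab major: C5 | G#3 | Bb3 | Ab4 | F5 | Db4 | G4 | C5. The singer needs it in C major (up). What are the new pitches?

Ab major to C major up is a major third, so every note moves up by that interval.
C5 → E5
G#3 → B#3
Bb3 → D4
Ab4 → C5
F5 → A5
Db4 → F4
G4 → B4
C5 → E5

E5 B#3 D4 C5 A5 F4 B4 E5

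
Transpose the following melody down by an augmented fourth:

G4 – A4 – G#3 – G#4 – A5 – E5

Db4 Eb4 D3 D4 Eb5 Bb4

An augmented fourth down from G4 gives Db4.
A4 down an augmented fourth is Eb4.
G#3: a fourth down reaches D, and 6 semitones makes it D3.
G#4 down an augmented fourth is D4.
A5: a fourth down reaches E, and 6 semitones makes it Eb5.
An augmented fourth down from E5 gives Bb4.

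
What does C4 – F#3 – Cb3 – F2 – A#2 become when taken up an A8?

C#5 F##4 C4 F#3 A##3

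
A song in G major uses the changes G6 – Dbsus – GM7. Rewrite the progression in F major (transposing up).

G major up to F major is a minor seventh; each chord root moves by that interval while the quality stays the same.
G6: root G up a minor seventh → F, giving F6.
Dbsus: root Db up a minor seventh → Cb, giving Cbsus.
GM7: root G up a minor seventh → F, giving FM7.

F6 Cbsus FM7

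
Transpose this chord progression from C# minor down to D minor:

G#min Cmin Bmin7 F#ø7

Amin Dbmin Cmin7 Gø7

C# minor down to D minor is a major seventh; each chord root moves by that interval while the quality stays the same.
G#min: root G# down a major seventh → A, giving Amin.
Cmin: root C down a major seventh → Db, giving Dbmin.
Bmin7: root B down a major seventh → C, giving Cmin7.
F#ø7: root F# down a major seventh → G, giving Gø7.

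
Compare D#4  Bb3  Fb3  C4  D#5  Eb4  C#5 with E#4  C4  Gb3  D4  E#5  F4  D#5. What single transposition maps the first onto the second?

Take the first pair: D#4 → E#4. D to E spans 2 letter names, so the interval is some kind of second.
D#4 to E#4 is 2 semitones, which makes it a major second; the second version is higher, so the direction is up.
Checking another pair — C#5 → D#5 — gives the same interval.

up a major second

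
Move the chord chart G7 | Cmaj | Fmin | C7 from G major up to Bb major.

Bb7 Ebmaj Abmin Eb7

G major up to Bb major is a minor third; each chord root moves by that interval while the quality stays the same.
G7: root G up a minor third → Bb, giving Bb7.
Cmaj: root C up a minor third → Eb, giving Ebmaj.
Fmin: root F up a minor third → Ab, giving Abmin.
C7: root C up a minor third → Eb, giving Eb7.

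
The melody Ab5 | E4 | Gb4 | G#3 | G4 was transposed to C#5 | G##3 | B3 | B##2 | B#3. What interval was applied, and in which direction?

down a diminished sixth

Take the first pair: Ab5 → C#5. A to C spans 6 letter names, so the interval is some kind of sixth.
C#5 to Ab5 is 7 semitones, which makes it a diminished sixth; the second version is lower, so the direction is down.
Checking another pair — G4 → B#3 — gives the same interval.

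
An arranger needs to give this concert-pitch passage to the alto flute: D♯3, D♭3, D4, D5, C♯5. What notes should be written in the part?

Written C4 sounds as G3 on the alto flute, so concert pitches are written a perfect fourth up.
D#3 becomes G#3
Db3 becomes Gb3
D4 becomes G4
D5 becomes G5
C#5 becomes F#5

G#3 Gb3 G4 G5 F#5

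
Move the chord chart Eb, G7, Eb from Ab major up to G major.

D F#7 D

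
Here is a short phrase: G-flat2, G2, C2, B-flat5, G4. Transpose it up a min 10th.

Gb2 gives Bbb3
G2 gives Bb3
C2 gives Eb3
Bb5 gives Db7
G4 gives Bb5

Bbb3 Bb3 Eb3 Db7 Bb5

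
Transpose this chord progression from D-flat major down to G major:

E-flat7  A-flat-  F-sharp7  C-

A7 D- B#7 F#-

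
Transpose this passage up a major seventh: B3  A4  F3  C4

A#4 G#5 E4 B4

B3 up a major seventh is A#4.
A4 up a major seventh is G#5.
F3: a seventh up reaches E, and 11 semitones makes it E4.
C4 up a major seventh is B4.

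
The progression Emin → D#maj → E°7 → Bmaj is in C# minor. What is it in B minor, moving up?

C# minor up to B minor is a minor seventh; each chord root moves by that interval while the quality stays the same.
Emin: root E up a minor seventh → D, giving Dmin.
D#maj: root D# up a minor seventh → C#, giving C#maj.
E°7: root E up a minor seventh → D, giving D°7.
Bmaj: root B up a minor seventh → A, giving Amaj.

Dmin C#maj D°7 Amaj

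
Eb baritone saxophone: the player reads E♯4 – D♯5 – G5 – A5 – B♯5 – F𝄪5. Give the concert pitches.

G#2 F#3 Bb3 C4 D#4 A#3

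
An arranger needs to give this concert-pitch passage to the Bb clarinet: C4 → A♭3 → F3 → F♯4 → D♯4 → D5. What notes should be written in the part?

D4 Bb3 G3 G#4 E#4 E5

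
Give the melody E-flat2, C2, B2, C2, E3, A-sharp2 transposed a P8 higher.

Eb3 C3 B3 C3 E4 A#3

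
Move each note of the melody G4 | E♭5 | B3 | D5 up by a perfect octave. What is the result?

G4 up a perfect octave is G5.
Eb5: an octave up reaches E, and 12 semitones makes it Eb6.
B3 up a perfect octave is B4.
D5: an octave up reaches D, and 12 semitones makes it D6.

G5 Eb6 B4 D6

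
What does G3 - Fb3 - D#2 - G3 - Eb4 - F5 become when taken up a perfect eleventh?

C5 Bbb4 G#3 C5 Ab5 Bb6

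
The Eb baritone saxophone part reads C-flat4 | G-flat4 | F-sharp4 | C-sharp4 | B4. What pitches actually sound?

Ebb2 Bbb2 A2 E2 D3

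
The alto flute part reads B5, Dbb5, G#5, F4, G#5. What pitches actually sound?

F#5 Abb4 D#5 C4 D#5

The alto flute sounds a perfect fourth below written, so transpose each written note down a perfect fourth.
B5 becomes F#5
Dbb5 becomes Abb4
G#5 becomes D#5
F4 becomes C4
G#5 becomes D#5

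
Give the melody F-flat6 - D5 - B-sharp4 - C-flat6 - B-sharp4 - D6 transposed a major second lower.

Ebb6 C5 A#4 Bbb5 A#4 C6

Fb6 -> Ebb6
D5 -> C5
B#4 -> A#4
Cb6 -> Bbb5
B#4 -> A#4
D6 -> C6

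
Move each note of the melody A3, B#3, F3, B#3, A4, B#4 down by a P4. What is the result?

E3 F##3 C3 F##3 E4 F##4

A3 gives E3
B#3 gives F##3
F3 gives C3
B#3 gives F##3
A4 gives E4
B#4 gives F##4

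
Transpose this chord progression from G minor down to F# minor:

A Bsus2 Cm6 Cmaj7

G minor down to F# minor is a minor second; each chord root moves by that interval while the quality stays the same.
A: root A down a minor second → G#, giving G#.
Bsus2: root B down a minor second → A#, giving A#sus2.
Cm6: root C down a minor second → B, giving Bm6.
Cmaj7: root C down a minor second → B, giving Bmaj7.

G# A#sus2 Bm6 Bmaj7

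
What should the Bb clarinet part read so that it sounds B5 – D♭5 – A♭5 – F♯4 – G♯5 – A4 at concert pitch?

C#6 Eb5 Bb5 G#4 A#5 B4

Written C4 sounds as Bb3 on the Bb clarinet, so concert pitches are written a major second up.
B5 gives C#6
Db5 gives Eb5
Ab5 gives Bb5
F#4 gives G#4
G#5 gives A#5
A4 gives B4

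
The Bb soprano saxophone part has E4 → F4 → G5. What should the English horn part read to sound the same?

A4 Bb4 C6

First find concert pitch: the Bb soprano saxophone sounds a major second below written, so E4 F4 G5 sounds D4 Eb4 F5.
Then write for English horn: it sounds a perfect fifth below written, so the part must be a perfect fifth above concert.
D4 → A4
Eb4 → Bb4
F5 → C6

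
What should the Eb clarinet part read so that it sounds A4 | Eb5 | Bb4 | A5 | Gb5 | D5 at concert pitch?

Written C4 sounds as Eb4 on the Eb clarinet, so concert pitches are written a minor third down.
A4 → F#4
Eb5 → C5
Bb4 → G4
A5 → F#5
Gb5 → Eb5
D5 → B4

F#4 C5 G4 F#5 Eb5 B4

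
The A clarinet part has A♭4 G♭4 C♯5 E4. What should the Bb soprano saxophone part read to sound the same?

G4 F4 B#4 D#4

First find concert pitch: the A clarinet sounds a minor third below written, so A♭4 G♭4 C♯5 E4 sounds F4 Eb4 A#4 C#4.
Then write for Bb soprano saxophone: it sounds a major second below written, so the part must be a major second above concert.
F4 → G4
Eb4 → F4
A#4 → B#4
C#4 → D#4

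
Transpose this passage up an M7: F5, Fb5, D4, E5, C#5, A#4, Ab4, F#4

F5 to E6
Fb5 to Eb6
D4 to C#5
E5 to D#6
C#5 to B#5
A#4 to G##5
Ab4 to G5
F#4 to E#5

E6 Eb6 C#5 D#6 B#5 G##5 G5 E#5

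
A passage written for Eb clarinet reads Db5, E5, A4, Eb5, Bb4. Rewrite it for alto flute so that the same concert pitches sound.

First find concert pitch: the Eb clarinet sounds a minor third above written, so Db5 E5 A4 Eb5 Bb4 sounds Fb5 G5 C5 Gb5 Db5.
Then write for alto flute: it sounds a perfect fourth below written, so the part must be a perfect fourth above concert.
Fb5 → Bbb5
G5 → C6
C5 → F5
Gb5 → Cb6
Db5 → Gb5

Bbb5 C6 F5 Cb6 Gb5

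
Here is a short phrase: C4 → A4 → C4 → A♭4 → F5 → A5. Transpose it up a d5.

Gb4 Eb5 Gb4 Ebb5 Cb6 Eb6

C4 gives Gb4
A4 gives Eb5
C4 gives Gb4
Ab4 gives Ebb5
F5 gives Cb6
A5 gives Eb6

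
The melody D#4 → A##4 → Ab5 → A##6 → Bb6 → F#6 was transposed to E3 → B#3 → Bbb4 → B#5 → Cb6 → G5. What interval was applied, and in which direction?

Take the first pair: D#4 → E3. D to E spans 7 letter names, so the interval is some kind of seventh.
E3 to D#4 is 11 semitones, which makes it a major seventh; the second version is lower, so the direction is down.
Checking another pair — F#6 → G5 — gives the same interval.

down a major seventh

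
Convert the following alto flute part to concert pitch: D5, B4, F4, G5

Written C4 on the alto flute sounds as G3, a perfect fourth lower; apply that shift to every note.
D5 gives A4
B4 gives F#4
F4 gives C4
G5 gives D5

A4 F#4 C4 D5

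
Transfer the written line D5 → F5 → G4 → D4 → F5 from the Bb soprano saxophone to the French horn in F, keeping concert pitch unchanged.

First find concert pitch: the Bb soprano saxophone sounds a major second below written, so D5 F5 G4 D4 F5 sounds C5 Eb5 F4 C4 Eb5.
Then write for French horn in F: it sounds a perfect fifth below written, so the part must be a perfect fifth above concert.
C5 → G5
Eb5 → Bb5
F4 → C5
C4 → G4
Eb5 → Bb5

G5 Bb5 C5 G4 Bb5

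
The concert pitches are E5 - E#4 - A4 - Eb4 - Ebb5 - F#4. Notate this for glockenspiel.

Written C4 sounds as C6 on the glockenspiel, so concert pitches are written a perfect fifteenth down.
E5 becomes E3
E#4 becomes E#2
A4 becomes A2
Eb4 becomes Eb2
Ebb5 becomes Ebb3
F#4 becomes F#2

E3 E#2 A2 Eb2 Ebb3 F#2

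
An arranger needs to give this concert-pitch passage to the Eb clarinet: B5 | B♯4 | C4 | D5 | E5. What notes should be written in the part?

The Eb clarinet sounds a minor third above written, so the written part must be a minor third below concert — transpose each note down.
B5 -> G#5
B#4 -> G##4
C4 -> A3
D5 -> B4
E5 -> C#5

G#5 G##4 A3 B4 C#5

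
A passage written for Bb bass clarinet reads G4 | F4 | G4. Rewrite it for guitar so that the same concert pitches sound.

First find concert pitch: the Bb bass clarinet sounds a major ninth below written, so G4 F4 G4 sounds F3 Eb3 F3.
Then write for guitar: it sounds a perfect octave below written, so the part must be a perfect octave above concert.
F3 → F4
Eb3 → Eb4
F3 → F4

F4 Eb4 F4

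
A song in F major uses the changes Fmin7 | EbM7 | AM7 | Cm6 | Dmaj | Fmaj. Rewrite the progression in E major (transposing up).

Emin7 DM7 G#M7 Bm6 C#maj Emaj

F major up to E major is a major seventh; each chord root moves by that interval while the quality stays the same.
Fmin7: root F up a major seventh → E, giving Emin7.
EbM7: root Eb up a major seventh → D, giving DM7.
AM7: root A up a major seventh → G#, giving G#M7.
Cm6: root C up a major seventh → B, giving Bm6.
Dmaj: root D up a major seventh → C#, giving C#maj.
Fmaj: root F up a major seventh → E, giving Emaj.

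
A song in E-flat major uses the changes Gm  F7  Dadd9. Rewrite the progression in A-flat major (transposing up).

Cm Bb7 Gadd9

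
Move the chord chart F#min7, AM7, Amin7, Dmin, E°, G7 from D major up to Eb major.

Gmin7 BbM7 Bbmin7 Ebmin F° Ab7

D major up to Eb major is a minor second; each chord root moves by that interval while the quality stays the same.
F#min7: root F# up a minor second → G, giving Gmin7.
AM7: root A up a minor second → Bb, giving BbM7.
Amin7: root A up a minor second → Bb, giving Bbmin7.
Dmin: root D up a minor second → Eb, giving Ebmin.
E°: root E up a minor second → F, giving F°.
G7: root G up a minor second → Ab, giving Ab7.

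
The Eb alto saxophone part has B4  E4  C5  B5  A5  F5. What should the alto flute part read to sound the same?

G4 C4 Ab4 G5 F5 Db5

First find concert pitch: the Eb alto saxophone sounds a major sixth below written, so B4 E4 C5 B5 A5 F5 sounds D4 G3 Eb4 D5 C5 Ab4.
Then write for alto flute: it sounds a perfect fourth below written, so the part must be a perfect fourth above concert.
D4 → G4
G3 → C4
Eb4 → Ab4
D5 → G5
C5 → F5
Ab4 → Db5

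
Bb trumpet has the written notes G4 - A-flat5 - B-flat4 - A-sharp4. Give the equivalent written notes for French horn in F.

C5 Db6 Eb5 D#5

First find concert pitch: the Bb trumpet sounds a major second below written, so G4 A-flat5 B-flat4 A-sharp4 sounds F4 Gb5 Ab4 G#4.
Then write for French horn in F: it sounds a perfect fifth below written, so the part must be a perfect fifth above concert.
F4 → C5
Gb5 → Db6
Ab4 → Eb5
G#4 → D#5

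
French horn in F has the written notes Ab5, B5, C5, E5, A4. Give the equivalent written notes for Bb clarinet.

Eb5 F#5 G4 B4 E4

First find concert pitch: the French horn in F sounds a perfect fifth below written, so Ab5 B5 C5 E5 A4 sounds Db5 E5 F4 A4 D4.
Then write for Bb clarinet: it sounds a major second below written, so the part must be a major second above concert.
Db5 → Eb5
E5 → F#5
F4 → G4
A4 → B4
D4 → E4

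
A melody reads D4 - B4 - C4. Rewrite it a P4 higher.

D4: a fourth up reaches G, and 5 semitones makes it G4.
A perfect fourth up from B4 gives E5.
A perfect fourth up from C4 gives F4.

G4 E5 F4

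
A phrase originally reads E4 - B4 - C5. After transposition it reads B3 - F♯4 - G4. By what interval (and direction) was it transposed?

down a perfect fourth

Take the first pair: E4 → B3. E to B spans 4 letter names, so the interval is some kind of fourth.
B3 to E4 is 5 semitones, which makes it a perfect fourth; the second version is lower, so the direction is down.
Checking another pair — C5 → G4 — gives the same interval.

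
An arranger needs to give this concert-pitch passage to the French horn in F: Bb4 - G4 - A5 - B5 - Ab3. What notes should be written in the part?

F5 D5 E6 F#6 Eb4

Written C4 sounds as F3 on the French horn in F, so concert pitches are written a perfect fifth up.
Bb4 -> F5
G4 -> D5
A5 -> E6
B5 -> F#6
Ab3 -> Eb4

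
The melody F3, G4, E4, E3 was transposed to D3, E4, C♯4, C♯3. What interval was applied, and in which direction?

down a minor third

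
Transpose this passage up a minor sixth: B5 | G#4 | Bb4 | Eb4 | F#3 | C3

G6 E5 Gb5 Cb5 D4 Ab3

B5 -> G6
G#4 -> E5
Bb4 -> Gb5
Eb4 -> Cb5
F#3 -> D4
C3 -> Ab3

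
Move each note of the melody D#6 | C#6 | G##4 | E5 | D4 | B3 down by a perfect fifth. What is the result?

G#5 F#5 C##4 A4 G3 E3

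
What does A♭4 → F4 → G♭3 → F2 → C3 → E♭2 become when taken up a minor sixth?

Fb5 Db5 Ebb4 Db3 Ab3 Cb3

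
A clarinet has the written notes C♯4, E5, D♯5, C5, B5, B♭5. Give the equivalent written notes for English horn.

E#4 G#5 F##5 E5 D#6 D6

First find concert pitch: the A clarinet sounds a minor third below written, so C♯4 E5 D♯5 C5 B5 B♭5 sounds A#3 C#5 B#4 A4 G#5 G5.
Then write for English horn: it sounds a perfect fifth below written, so the part must be a perfect fifth above concert.
A#3 → E#4
C#5 → G#5
B#4 → F##5
A4 → E5
G#5 → D#6
G5 → D6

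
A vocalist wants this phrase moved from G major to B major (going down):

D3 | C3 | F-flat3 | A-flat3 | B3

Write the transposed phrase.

From G down to B is a minor sixth; apply that to each pitch.
D3 becomes F#2
C3 becomes E2
Fb3 becomes Ab2
Ab3 becomes C3
B3 becomes D#3

F#2 E2 Ab2 C3 D#3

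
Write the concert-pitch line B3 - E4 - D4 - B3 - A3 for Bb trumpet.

Written C4 sounds as Bb3 on the Bb trumpet, so concert pitches are written a major second up.
B3 gives C#4
E4 gives F#4
D4 gives E4
B3 gives C#4
A3 gives B3

C#4 F#4 E4 C#4 B3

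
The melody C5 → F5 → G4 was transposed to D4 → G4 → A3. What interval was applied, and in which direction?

down a minor seventh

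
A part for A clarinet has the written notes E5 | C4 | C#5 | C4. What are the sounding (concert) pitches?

Written C4 on the A clarinet sounds as A3, a minor third lower; apply that shift to every note.
E5 → C#5
C4 → A3
C#5 → A#4
C4 → A3

C#5 A3 A#4 A3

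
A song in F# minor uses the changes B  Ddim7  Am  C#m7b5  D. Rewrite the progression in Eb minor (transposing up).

Ab Cbdim7 Gbm Bbm7b5 Cb

F# minor up to Eb minor is a diminished seventh; each chord root moves by that interval while the quality stays the same.
B: root B up a diminished seventh → Ab, giving Ab.
Ddim7: root D up a diminished seventh → Cb, giving Cbdim7.
Am: root A up a diminished seventh → Gb, giving Gbm.
C#m7b5: root C# up a diminished seventh → Bb, giving Bbm7b5.
D: root D up a diminished seventh → Cb, giving Cb.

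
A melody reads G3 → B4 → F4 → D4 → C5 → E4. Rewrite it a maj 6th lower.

A major sixth down from G3 gives Bb2.
B4 down a major sixth is D4.
F4 down a major sixth is Ab3.
D4 down a major sixth is F3.
A major sixth down from C5 gives Eb4.
E4: a sixth down reaches G, and 9 semitones makes it G3.

Bb2 D4 Ab3 F3 Eb4 G3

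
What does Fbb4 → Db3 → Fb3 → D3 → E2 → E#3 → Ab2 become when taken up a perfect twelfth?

Cbb6 Ab4 Cb5 A4 B3 B#4 Eb4

Fbb4 becomes Cbb6
Db3 becomes Ab4
Fb3 becomes Cb5
D3 becomes A4
E2 becomes B3
E#3 becomes B#4
Ab2 becomes Eb4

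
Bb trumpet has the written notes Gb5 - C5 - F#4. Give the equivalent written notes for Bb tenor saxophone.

Gb6 C6 F#5

First find concert pitch: the Bb trumpet sounds a major second below written, so Gb5 C5 F#4 sounds Fb5 Bb4 E4.
Then write for Bb tenor saxophone: it sounds a major ninth below written, so the part must be a major ninth above concert.
Fb5 → Gb6
Bb4 → C6
E4 → F#5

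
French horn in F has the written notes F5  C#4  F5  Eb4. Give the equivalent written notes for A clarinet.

Db5 A3 Db5 Cb4

First find concert pitch: the French horn in F sounds a perfect fifth below written, so F5 C#4 F5 Eb4 sounds Bb4 F#3 Bb4 Ab3.
Then write for A clarinet: it sounds a minor third below written, so the part must be a minor third above concert.
Bb4 → Db5
F#3 → A3
Bb4 → Db5
Ab3 → Cb4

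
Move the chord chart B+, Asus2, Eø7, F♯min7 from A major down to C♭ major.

Db+ Cbsus2 Gbø7 Abmin7

A major down to C♭ major is an augmented sixth; each chord root moves by that interval while the quality stays the same.
B+: root B down an augmented sixth → Db, giving Db+.
Asus2: root A down an augmented sixth → Cb, giving Cbsus2.
Eø7: root E down an augmented sixth → Gb, giving Gbø7.
F♯min7: root F♯ down an augmented sixth → Ab, giving Abmin7.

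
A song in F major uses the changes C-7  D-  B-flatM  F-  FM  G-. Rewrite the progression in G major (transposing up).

D-7 E- CM G- GM A-

F major up to G major is a major second; each chord root moves by that interval while the quality stays the same.
C-7: root C up a major second → D, giving D-7.
D-: root D up a major second → E, giving E-.
B-flatM: root B-flat up a major second → C, giving CM.
F-: root F up a major second → G, giving G-.
FM: root F up a major second → G, giving GM.
G-: root G up a major second → A, giving A-.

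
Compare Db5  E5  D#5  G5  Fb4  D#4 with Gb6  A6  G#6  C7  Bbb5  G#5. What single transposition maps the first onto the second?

up a perfect eleventh

From Db5 to Gb6 is 11 letter names — an eleventh of some quality.
Db5 to Gb6 is 17 semitones, which makes it a perfect eleventh; the second version is higher, so the direction is up.
Checking another pair — D#4 → G#5 — gives the same interval.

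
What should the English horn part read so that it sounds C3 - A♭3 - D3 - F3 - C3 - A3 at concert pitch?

G3 Eb4 A3 C4 G3 E4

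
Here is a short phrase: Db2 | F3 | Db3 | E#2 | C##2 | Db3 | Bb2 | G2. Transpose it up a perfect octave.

Db3 F4 Db4 E#3 C##3 Db4 Bb3 G3

Db2: an octave up reaches D, and 12 semitones makes it Db3.
F3 up a perfect octave is F4.
Db3 up a perfect octave is Db4.
E#2 up a perfect octave is E#3.
C##2 up a perfect octave is C##3.
Db3 up a perfect octave is Db4.
A perfect octave up from Bb2 gives Bb3.
G2: an octave up reaches G, and 12 semitones makes it G3.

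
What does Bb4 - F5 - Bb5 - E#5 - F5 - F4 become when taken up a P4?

A perfect fourth up from Bb4 gives Eb5.
A perfect fourth up from F5 gives Bb5.
Bb5: a fourth up reaches E, and 5 semitones makes it Eb6.
A perfect fourth up from E#5 gives A#5.
A perfect fourth up from F5 gives Bb5.
A perfect fourth up from F4 gives Bb4.

Eb5 Bb5 Eb6 A#5 Bb5 Bb4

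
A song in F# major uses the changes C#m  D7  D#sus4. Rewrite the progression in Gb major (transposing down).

Dbm Ebb7 Ebsus4

F# major down to Gb major is an augmented seventh; each chord root moves by that interval while the quality stays the same.
C#m: root C# down an augmented seventh → Db, giving Dbm.
D7: root D down an augmented seventh → Ebb, giving Ebb7.
D#sus4: root D# down an augmented seventh → Eb, giving Ebsus4.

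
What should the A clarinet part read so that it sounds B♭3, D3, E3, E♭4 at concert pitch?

The A clarinet sounds a minor third below written, so the written part must be a minor third above concert — transpose each note up.
Bb3 → Db4
D3 → F3
E3 → G3
Eb4 → Gb4

Db4 F3 G3 Gb4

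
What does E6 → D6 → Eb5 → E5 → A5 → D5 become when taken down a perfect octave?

E5 D5 Eb4 E4 A4 D4

E6 -> E5
D6 -> D5
Eb5 -> Eb4
E5 -> E4
A5 -> A4
D5 -> D4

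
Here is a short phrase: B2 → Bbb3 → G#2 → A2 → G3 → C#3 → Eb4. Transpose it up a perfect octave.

B3 Bbb4 G#3 A3 G4 C#4 Eb5

B2: an octave up reaches B, and 12 semitones makes it B3.
A perfect octave up from Bbb3 gives Bbb4.
G#2 up a perfect octave is G#3.
A perfect octave up from A2 gives A3.
G3 up a perfect octave is G4.
A perfect octave up from C#3 gives C#4.
A perfect octave up from Eb4 gives Eb5.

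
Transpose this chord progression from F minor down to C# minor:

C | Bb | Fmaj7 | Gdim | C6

G# F# C#maj7 D#dim G#6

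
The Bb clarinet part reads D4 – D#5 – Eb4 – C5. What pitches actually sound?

C4 C#5 Db4 Bb4

The Bb clarinet sounds a major second below written, so transpose each written note down a major second.
D4 → C4
D#5 → C#5
Eb4 → Db4
C5 → Bb4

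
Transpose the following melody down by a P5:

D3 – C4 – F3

G2 F3 Bb2

D3 down a perfect fifth is G2.
C4 down a perfect fifth is F3.
F3: a fifth down reaches B, and 7 semitones makes it Bb2.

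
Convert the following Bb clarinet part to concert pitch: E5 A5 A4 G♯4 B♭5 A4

D5 G5 G4 F#4 Ab5 G4

The Bb clarinet sounds a major second below written, so transpose each written note down a major second.
E5 gives D5
A5 gives G5
A4 gives G4
G#4 gives F#4
Bb5 gives Ab5
A4 gives G4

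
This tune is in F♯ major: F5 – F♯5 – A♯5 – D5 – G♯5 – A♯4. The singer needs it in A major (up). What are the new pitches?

Ab5 A5 C#6 F5 B5 C#5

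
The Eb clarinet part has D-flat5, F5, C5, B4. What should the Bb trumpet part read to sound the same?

First find concert pitch: the Eb clarinet sounds a minor third above written, so D-flat5 F5 C5 B4 sounds Fb5 Ab5 Eb5 D5.
Then write for Bb trumpet: it sounds a major second below written, so the part must be a major second above concert.
Fb5 → Gb5
Ab5 → Bb5
Eb5 → F5
D5 → E5

Gb5 Bb5 F5 E5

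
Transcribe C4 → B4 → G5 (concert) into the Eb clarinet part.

Written C4 sounds as Eb4 on the Eb clarinet, so concert pitches are written a minor third down.
C4 gives A3
B4 gives G#4
G5 gives E5

A3 G#4 E5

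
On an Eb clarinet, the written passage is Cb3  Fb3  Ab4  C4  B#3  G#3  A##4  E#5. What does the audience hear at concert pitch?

Written C4 on the Eb clarinet sounds as Eb4, a minor third higher; apply that shift to every note.
Cb3 → Ebb3
Fb3 → Abb3
Ab4 → Cb5
C4 → Eb4
B#3 → D#4
G#3 → B3
A##4 → C##5
E#5 → G#5

Ebb3 Abb3 Cb5 Eb4 D#4 B3 C##5 G#5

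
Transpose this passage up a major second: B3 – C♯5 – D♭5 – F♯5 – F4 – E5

C#4 D#5 Eb5 G#5 G4 F#5

B3 to C#4
C#5 to D#5
Db5 to Eb5
F#5 to G#5
F4 to G4
E5 to F#5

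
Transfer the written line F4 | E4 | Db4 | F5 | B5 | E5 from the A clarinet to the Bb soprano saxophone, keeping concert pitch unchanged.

First find concert pitch: the A clarinet sounds a minor third below written, so F4 E4 Db4 F5 B5 E5 sounds D4 C#4 Bb3 D5 G#5 C#5.
Then write for Bb soprano saxophone: it sounds a major second below written, so the part must be a major second above concert.
D4 → E4
C#4 → D#4
Bb3 → C4
D5 → E5
G#5 → A#5
C#5 → D#5

E4 D#4 C4 E5 A#5 D#5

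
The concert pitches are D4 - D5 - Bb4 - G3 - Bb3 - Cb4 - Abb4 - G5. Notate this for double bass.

The double bass sounds a perfect octave below written, so the written part must be a perfect octave above concert — transpose each note up.
D4 → D5
D5 → D6
Bb4 → Bb5
G3 → G4
Bb3 → Bb4
Cb4 → Cb5
Abb4 → Abb5
G5 → G6

D5 D6 Bb5 G4 Bb4 Cb5 Abb5 G6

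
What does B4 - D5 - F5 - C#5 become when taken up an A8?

B#5 D#6 F#6 C##6

B4 to B#5
D5 to D#6
F5 to F#6
C#5 to C##6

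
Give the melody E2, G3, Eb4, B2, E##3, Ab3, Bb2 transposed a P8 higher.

E3 G4 Eb5 B3 E##4 Ab4 Bb3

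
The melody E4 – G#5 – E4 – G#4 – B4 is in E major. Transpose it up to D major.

E major to D major up is a minor seventh, so every note moves up by that interval.
E4 -> D5
G#5 -> F#6
E4 -> D5
G#4 -> F#5
B4 -> A5

D5 F#6 D5 F#5 A5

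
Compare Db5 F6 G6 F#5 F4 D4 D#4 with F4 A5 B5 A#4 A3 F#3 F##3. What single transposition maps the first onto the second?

down a minor sixth

From Db5 to F4 is 6 letter names — a sixth of some quality.
F4 to Db5 is 8 semitones, which makes it a minor sixth; the second version is lower, so the direction is down.
Checking another pair — D#4 → F##3 — gives the same interval.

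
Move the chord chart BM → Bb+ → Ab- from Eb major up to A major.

E#M E+ D-

Eb major up to A major is an augmented fourth; each chord root moves by that interval while the quality stays the same.
BM: root B up an augmented fourth → E#, giving E#M.
Bb+: root Bb up an augmented fourth → E, giving E+.
Ab-: root Ab up an augmented fourth → D, giving D-.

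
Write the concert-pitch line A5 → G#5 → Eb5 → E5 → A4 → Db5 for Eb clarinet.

F#5 E#5 C5 C#5 F#4 Bb4

Written C4 sounds as Eb4 on the Eb clarinet, so concert pitches are written a minor third down.
A5 -> F#5
G#5 -> E#5
Eb5 -> C5
E5 -> C#5
A4 -> F#4
Db5 -> Bb4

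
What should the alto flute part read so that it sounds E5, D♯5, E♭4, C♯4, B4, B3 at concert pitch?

A5 G#5 Ab4 F#4 E5 E4

Written C4 sounds as G3 on the alto flute, so concert pitches are written a perfect fourth up.
E5 becomes A5
D#5 becomes G#5
Eb4 becomes Ab4
C#4 becomes F#4
B4 becomes E5
B3 becomes E4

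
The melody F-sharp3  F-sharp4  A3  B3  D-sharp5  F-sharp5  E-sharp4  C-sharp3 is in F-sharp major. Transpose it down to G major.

G2 G3 Bb2 C3 E4 G4 F#3 D2

From F-sharp down to G is a major seventh; apply that to each pitch.
F#3 gives G2
F#4 gives G3
A3 gives Bb2
B3 gives C3
D#5 gives E4
F#5 gives G4
E#4 gives F#3
C#3 gives D2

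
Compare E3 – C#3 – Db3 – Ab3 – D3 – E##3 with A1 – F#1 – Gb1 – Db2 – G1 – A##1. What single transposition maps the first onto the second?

Take the first pair: E3 → A1. E to A spans 12 letter names, so the interval is some kind of twelfth.
A1 to E3 is 19 semitones, which makes it a perfect twelfth; the second version is lower, so the direction is down.
Checking another pair — E##3 → A##1 — gives the same interval.

down a perfect twelfth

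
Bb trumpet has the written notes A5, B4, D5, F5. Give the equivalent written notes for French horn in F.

D6 E5 G5 Bb5

First find concert pitch: the Bb trumpet sounds a major second below written, so A5 B4 D5 F5 sounds G5 A4 C5 Eb5.
Then write for French horn in F: it sounds a perfect fifth below written, so the part must be a perfect fifth above concert.
G5 → D6
A4 → E5
C5 → G5
Eb5 → Bb5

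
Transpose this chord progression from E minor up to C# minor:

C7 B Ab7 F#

A7 G# F7 D#

E minor up to C# minor is a major sixth; each chord root moves by that interval while the quality stays the same.
C7: root C up a major sixth → A, giving A7.
B: root B up a major sixth → G#, giving G#.
Ab7: root Ab up a major sixth → F, giving F7.
F#: root F# up a major sixth → D#, giving D#.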